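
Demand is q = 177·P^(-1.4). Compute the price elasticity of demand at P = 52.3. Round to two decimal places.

For a Cobb–Douglas (constant-elasticity) form q = A·P^α·…, the elasticity with respect to P equals the exponent α at every point.
Here the exponent on P is -1.4, so the price elasticity of demand is -1.40.

-1.40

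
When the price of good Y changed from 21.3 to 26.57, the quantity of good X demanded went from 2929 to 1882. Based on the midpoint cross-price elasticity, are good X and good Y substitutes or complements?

complements

%ΔQ_x = (1882 − 2929)/[(2929+1882)/2] = -1047/2405.5 ≈ -0.4353.
%ΔP_y = (26.57 − 21.3)/[(21.3+26.57)/2] ≈ 0.2202.
E_xy = -0.4353/0.2202 ≈ -1.977.
E_xy < 0, so the goods are complements.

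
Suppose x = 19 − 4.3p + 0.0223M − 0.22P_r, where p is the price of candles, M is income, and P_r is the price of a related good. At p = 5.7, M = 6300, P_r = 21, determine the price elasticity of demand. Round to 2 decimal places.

Substituting, x = 19 − 4.3(5.7) + 0.0223(6300) − 0.22(21) = 19 − 24.51 + 140.49 − 4.62 = 130.36.
∂x/∂p = −4.3, so E_p = (−4.3)·(5.7/130.36) ≈ -0.19.
|E_p| < 1: demand is inelastic.

-0.19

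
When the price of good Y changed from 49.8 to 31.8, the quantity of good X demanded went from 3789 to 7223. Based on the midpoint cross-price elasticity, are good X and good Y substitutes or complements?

complements

%ΔQ_x = (7223 − 3789)/[(3789+7223)/2] = 3434/5506 ≈ 0.6237.
%ΔP_y = (31.8 − 49.8)/[(49.8+31.8)/2] ≈ -0.4412.
E_xy = 0.6237/-0.4412 ≈ -1.414.
E_xy < 0, so the goods are complements.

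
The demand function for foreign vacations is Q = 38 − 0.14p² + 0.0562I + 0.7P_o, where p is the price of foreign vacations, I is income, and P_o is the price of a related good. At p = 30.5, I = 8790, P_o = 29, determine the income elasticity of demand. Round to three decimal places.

At the given point, Q = 38 − 0.14(30.5)² + 0.0562(8790) + 0.7(29) = 38 − 130.235 + 493.998 + 20.3 = 422.063.
∂Q/∂I = +0.0562, so E_I = 0.0562·(8790/422.063) ≈ 1.170.
E_I > 1: normal good (luxury).

1.170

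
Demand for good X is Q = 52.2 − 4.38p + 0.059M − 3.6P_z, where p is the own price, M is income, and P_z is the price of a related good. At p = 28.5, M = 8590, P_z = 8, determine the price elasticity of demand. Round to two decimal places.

First evaluate Q: 52.2 − 4.38(28.5) + 0.059(8590) − 3.6(8) = 52.2 − 124.83 + 506.81 − 28.8 = 405.38.
∂Q/∂p = −4.38, so E_p = (−4.38)·(28.5/405.38) ≈ -0.31.
|E_p| < 1: demand is inelastic.

-0.31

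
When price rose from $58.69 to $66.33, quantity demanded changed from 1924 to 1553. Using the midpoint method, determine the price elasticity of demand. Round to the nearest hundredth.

%ΔQ = (1553 − 1924)/[(1924 + 1553)/2] = -371/1738.5 ≈ -0.2134.
%ΔP = (66.33 − 58.69)/[(58.69 + 66.33)/2] = 7.64/62.51 ≈ 0.1222.
Arc elasticity E = %ΔQ/%ΔP ≈ -0.2134/0.1222 ≈ -1.75.
|E| > 1: demand is elastic over this range.

-1.75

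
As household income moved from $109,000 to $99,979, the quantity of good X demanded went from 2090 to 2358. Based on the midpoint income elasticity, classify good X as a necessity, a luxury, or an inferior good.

inferior

%ΔQ = (2358 − 2090)/[(2090+2358)/2] = 268/2224 ≈ 0.1205.
%ΔY = (99,979 − 109,000)/[(109,000+99,979)/2] = -9021/104489.5 ≈ -0.0863.
E_I = %ΔQ/%ΔY ≈ -1.396.
E_I < 0: inferior good.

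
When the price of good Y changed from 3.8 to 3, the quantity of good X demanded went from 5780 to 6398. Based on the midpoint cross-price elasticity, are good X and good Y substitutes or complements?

complements

%ΔQ_x = (6398 − 5780)/[(5780+6398)/2] = 618/6089 ≈ 0.1015.
%ΔP_y = (3 − 3.8)/[(3.8+3)/2] ≈ -0.2353.
E_xy = 0.1015/-0.2353 ≈ -0.431.
E_xy < 0, so the goods are complements.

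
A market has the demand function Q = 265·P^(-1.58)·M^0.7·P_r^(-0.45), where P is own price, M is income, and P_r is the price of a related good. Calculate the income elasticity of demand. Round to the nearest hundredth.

For a Cobb–Douglas (constant-elasticity) form Q = A·M^α·…, the elasticity with respect to M equals the exponent α at every point.
Here the exponent on M is 0.7, so the income elasticity of demand is 0.70.

0.70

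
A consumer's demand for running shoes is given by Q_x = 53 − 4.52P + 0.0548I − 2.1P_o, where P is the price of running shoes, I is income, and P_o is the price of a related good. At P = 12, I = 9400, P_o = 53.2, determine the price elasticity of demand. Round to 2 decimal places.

First evaluate Q_x: 53 − 4.52(12) + 0.0548(9400) − 2.1(53.2) = 53 − 54.24 + 515.12 − 111.72 = 402.16.
∂Q_x/∂P = −4.52, so E_p = (−4.52)·(12/402.16) ≈ -0.13.
|E_p| < 1: demand is inelastic.

-0.13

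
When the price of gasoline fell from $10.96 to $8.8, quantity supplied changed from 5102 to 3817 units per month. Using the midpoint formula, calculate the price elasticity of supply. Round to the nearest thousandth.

1.318

%Δq = (3817 − 5102)/[(5102 + 3817)/2] = -1285/4459.5 ≈ -0.2881.
%Δp = (8.8 − 10.96)/[(10.96 + 8.8)/2] = -2.16/9.88 ≈ -0.2186.
Arc elasticity E = %Δq/%Δp ≈ -0.2881/-0.2186 ≈ 1.318.
|E| > 1: supply is elastic over this range.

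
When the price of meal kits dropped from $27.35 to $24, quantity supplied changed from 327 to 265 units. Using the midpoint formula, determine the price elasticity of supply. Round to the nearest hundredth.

1.61

%Δq = (265 − 327)/[(327 + 265)/2] = -62/296 ≈ -0.2095.
%Δp = (24 − 27.35)/[(27.35 + 24)/2] = -3.35/25.675 ≈ -0.1305.
Arc elasticity E = %Δq/%Δp ≈ -0.2095/-0.1305 ≈ 1.61.
|E| > 1: supply is elastic over this range.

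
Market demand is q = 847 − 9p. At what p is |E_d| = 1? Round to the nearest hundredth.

47.06

For linear demand q = a − bp, E = −bp/(a − bp). |E| = 1 ⇒ bp = a − bp ⇒ p = a/(2b).
p = 847/(2·9) ≈ 47.06.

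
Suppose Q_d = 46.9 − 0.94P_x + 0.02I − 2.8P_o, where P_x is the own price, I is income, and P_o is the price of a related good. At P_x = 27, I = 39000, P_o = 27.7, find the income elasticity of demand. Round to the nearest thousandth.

1.077

First evaluate Q_d: 46.9 − 0.94(27) + 0.02(39000) − 2.8(27.7) = 46.9 − 25.38 + 780 − 77.56 = 723.96.
∂Q_d/∂I = +0.02, so E_I = 0.02·(39000/723.96) ≈ 1.077.
E_I > 1: normal good (luxury).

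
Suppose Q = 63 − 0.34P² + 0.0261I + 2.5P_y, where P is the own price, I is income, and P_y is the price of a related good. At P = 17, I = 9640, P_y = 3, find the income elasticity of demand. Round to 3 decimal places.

At the given point, Q = 63 − 0.34(17)² + 0.0261(9640) + 2.5(3) = 63 − 98.26 + 251.604 + 7.5 = 223.844.
∂Q/∂I = +0.0261, so E_I = 0.0261·(9640/223.844) ≈ 1.124.
E_I > 1: normal good (luxury).

1.124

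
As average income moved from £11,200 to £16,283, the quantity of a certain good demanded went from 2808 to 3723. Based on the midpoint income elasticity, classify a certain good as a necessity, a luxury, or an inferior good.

necessity

%ΔQ = (3723 − 2808)/[(2808+3723)/2] = 915/3265.5 ≈ 0.2802.
%ΔM = (16,283 − 11,200)/[(11,200+16,283)/2] = 5083/13741.5 ≈ 0.3699.
E_I = %ΔQ/%ΔM ≈ 0.758.
E_I ∈ (0,1): normal good (necessity).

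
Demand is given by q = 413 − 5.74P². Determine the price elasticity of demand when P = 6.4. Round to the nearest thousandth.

At P = 6.4, q = 177.8896.
dq/dP = −2·5.74·P = −73.472.
Point elasticity E = (dq/dP)·(P/q) = -73.472 × 6.4/177.8896 ≈ -2.643.
|E| > 1, so demand is elastic at this price.

-2.643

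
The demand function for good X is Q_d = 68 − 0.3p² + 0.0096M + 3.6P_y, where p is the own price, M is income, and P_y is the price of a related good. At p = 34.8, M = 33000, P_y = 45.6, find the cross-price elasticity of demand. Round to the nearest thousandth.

First evaluate Q_d: 68 − 0.3(34.8)² + 0.0096(33000) + 3.6(45.6) = 68 − 363.312 + 316.8 + 164.16 = 185.648.
∂Q_d/∂P_y = +3.6, so E_xy = 3.6·(45.6/185.648) ≈ 0.884.
E_xy > 0: the goods are substitutes.

0.884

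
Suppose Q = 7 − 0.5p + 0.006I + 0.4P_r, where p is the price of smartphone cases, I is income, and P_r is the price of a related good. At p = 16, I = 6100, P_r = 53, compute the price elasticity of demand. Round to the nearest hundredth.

-0.14

First evaluate Q: 7 − 0.5(16) + 0.006(6100) + 0.4(53) = 7 − 8 + 36.6 + 21.2 = 56.8.
∂Q/∂p = −0.5, so E_p = (−0.5)·(16/56.8) ≈ -0.14.
|E_p| < 1: demand is inelastic.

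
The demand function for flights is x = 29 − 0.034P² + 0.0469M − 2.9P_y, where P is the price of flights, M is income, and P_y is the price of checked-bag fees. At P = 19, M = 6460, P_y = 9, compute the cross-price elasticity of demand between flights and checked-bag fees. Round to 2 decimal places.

x = 29 − 0.034(19)² + 0.0469(6460) − 2.9(9) = 29 − 12.274 + 302.974 − 26.1 = 293.6.
∂x/∂P_y = −2.9, so E_xy = -2.9·(9/293.6) ≈ -0.09.
E_xy < 0: the goods are complements.

-0.09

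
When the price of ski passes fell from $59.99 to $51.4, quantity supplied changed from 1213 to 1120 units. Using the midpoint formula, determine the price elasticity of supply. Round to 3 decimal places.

0.517

%Δq = (1120 − 1213)/[(1213 + 1120)/2] = -93/1166.5 ≈ -0.0797.
%ΔP = (51.4 − 59.99)/[(59.99 + 51.4)/2] = -8.59/55.695 ≈ -0.1542.
Arc elasticity E = %Δq/%ΔP ≈ -0.0797/-0.1542 ≈ 0.517.
|E| < 1: supply is inelastic over this range.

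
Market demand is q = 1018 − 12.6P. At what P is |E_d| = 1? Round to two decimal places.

For linear demand q = a − bP, E = −bP/(a − bP). |E| = 1 ⇒ bP = a − bP ⇒ P = a/(2b).
P = 1018/(2·12.6) ≈ 40.40.

40.40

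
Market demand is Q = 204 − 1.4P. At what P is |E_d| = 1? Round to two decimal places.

72.86

For linear demand Q = a − bP, E = −bP/(a − bP). |E| = 1 ⇒ bP = a − bP ⇒ P = a/(2b).
P = 204/(2·1.4) ≈ 72.86.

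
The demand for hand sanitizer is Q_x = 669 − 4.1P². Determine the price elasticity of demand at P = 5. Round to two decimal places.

-0.36

At P = 5, Q_x = 566.5.
dQ_x/dP = −2·4.1·P = −41.
Point elasticity E = (dQ_x/dP)·(P/Q_x) = -41 × 5/566.5 ≈ -0.36.
|E| < 1, so demand is inelastic at this price.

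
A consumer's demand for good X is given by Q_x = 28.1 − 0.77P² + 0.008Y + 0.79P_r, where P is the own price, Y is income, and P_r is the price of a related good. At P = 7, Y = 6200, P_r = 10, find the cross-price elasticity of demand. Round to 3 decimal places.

At the given point, Q_x = 28.1 − 0.77(7)² + 0.008(6200) + 0.79(10) = 28.1 − 37.73 + 49.6 + 7.9 = 47.87.
∂Q_x/∂P_r = +0.79, so E_xy = 0.79·(10/47.87) ≈ 0.165.
E_xy > 0: the goods are substitutes.

0.165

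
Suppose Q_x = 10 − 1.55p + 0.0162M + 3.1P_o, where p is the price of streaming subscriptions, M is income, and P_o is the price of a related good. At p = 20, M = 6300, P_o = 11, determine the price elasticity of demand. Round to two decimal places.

-0.27

Evaluating quantity at (p, M, P_o) gives Q_x = 10 − 1.55(20) + 0.0162(6300) + 3.1(11) = 10 − 31 + 102.06 + 34.1 = 115.16.
∂Q_x/∂p = −1.55, so E_p = (−1.55)·(20/115.16) ≈ -0.27.
|E_p| < 1: demand is inelastic.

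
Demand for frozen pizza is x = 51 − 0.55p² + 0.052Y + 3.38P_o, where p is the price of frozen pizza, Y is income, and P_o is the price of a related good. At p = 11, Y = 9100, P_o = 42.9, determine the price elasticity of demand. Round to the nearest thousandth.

-0.221

Substituting, x = 51 − 0.55(11)² + 0.052(9100) + 3.38(42.9) = 51 − 66.55 + 473.2 + 145.002 = 602.652.
∂x/∂p = −2·0.55·p = -12.1, so E_p = -12.1·(11/602.652) ≈ -0.221.
|E_p| < 1: demand is inelastic.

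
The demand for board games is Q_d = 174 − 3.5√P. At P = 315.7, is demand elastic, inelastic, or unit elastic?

At P = 315.7, Q_d = 111.8122.
dQ_d/dP = −3.5/(2√P) = −3.5/(2·17.7679).
Point elasticity E = (dQ_d/dP)·(P/Q_d) = -0.0985 × 315.7/111.8122 ≈ -0.278.
|E| ≈ 0.278 < 1, so demand is inelastic.

inelastic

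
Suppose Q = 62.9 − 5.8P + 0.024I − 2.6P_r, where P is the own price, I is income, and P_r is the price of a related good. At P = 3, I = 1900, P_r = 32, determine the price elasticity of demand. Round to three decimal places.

-2.203

Substituting, Q = 62.9 − 5.8(3) + 0.024(1900) − 2.6(32) = 62.9 − 17.4 + 45.6 − 83.2 = 7.9.
∂Q/∂P = −5.8, so E_p = (−5.8)·(3/7.9) ≈ -2.203.
|E_p| > 1: demand is elastic.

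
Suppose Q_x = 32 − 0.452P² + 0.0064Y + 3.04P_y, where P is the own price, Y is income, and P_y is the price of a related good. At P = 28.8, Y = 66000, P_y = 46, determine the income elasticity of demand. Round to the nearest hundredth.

1.93

Evaluating quantity at (P, Y, P_y) gives Q_x = 32 − 0.452(28.8)² + 0.0064(66000) + 3.04(46) = 32 − 374.9069 + 422.4 + 139.84 = 219.3331.
∂Q_x/∂Y = +0.0064, so E_I = 0.0064·(66000/219.3331) ≈ 1.93.
E_I > 1: normal good (luxury).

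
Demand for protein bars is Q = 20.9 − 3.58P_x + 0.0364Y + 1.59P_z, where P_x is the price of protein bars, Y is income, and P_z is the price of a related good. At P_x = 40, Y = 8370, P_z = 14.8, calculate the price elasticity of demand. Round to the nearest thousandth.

At the given point, Q = 20.9 − 3.58(40) + 0.0364(8370) + 1.59(14.8) = 20.9 − 143.2 + 304.668 + 23.532 = 205.9.
∂Q/∂P_x = −3.58, so E_p = (−3.58)·(40/205.9) ≈ -0.695.
|E_p| < 1: demand is inelastic.

-0.695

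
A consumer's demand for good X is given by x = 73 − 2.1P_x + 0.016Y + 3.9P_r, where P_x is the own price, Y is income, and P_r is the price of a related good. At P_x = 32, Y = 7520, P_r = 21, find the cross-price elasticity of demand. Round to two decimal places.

0.39

Substituting, x = 73 − 2.1(32) + 0.016(7520) + 3.9(21) = 73 − 67.2 + 120.32 + 81.9 = 208.02.
∂x/∂P_r = +3.9, so E_xy = 3.9·(21/208.02) ≈ 0.39.
E_xy > 0: the goods are substitutes.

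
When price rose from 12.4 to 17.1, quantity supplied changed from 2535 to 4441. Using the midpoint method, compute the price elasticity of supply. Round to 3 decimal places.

%Δq = (4441 − 2535)/[(2535 + 4441)/2] = 1906/3488 ≈ 0.5464.
%ΔP = (17.1 − 12.4)/[(12.4 + 17.1)/2] = 4.7/14.75 ≈ 0.3186.
Arc elasticity E = %Δq/%ΔP ≈ 0.5464/0.3186 ≈ 1.715.
|E| > 1: supply is elastic over this range.

1.715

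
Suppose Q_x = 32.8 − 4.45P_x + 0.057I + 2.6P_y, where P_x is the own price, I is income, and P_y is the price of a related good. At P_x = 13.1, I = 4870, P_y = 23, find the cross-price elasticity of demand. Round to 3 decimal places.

Substituting, Q_x = 32.8 − 4.45(13.1) + 0.057(4870) + 2.6(23) = 32.8 − 58.295 + 277.59 + 59.8 = 311.895.
∂Q_x/∂P_y = +2.6, so E_xy = 2.6·(23/311.895) ≈ 0.192.
E_xy > 0: the goods are substitutes.

0.192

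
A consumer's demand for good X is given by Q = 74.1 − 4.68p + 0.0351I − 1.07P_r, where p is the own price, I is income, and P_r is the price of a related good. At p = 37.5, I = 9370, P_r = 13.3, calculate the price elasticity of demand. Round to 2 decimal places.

-0.82

At the given point, Q = 74.1 − 4.68(37.5) + 0.0351(9370) − 1.07(13.3) = 74.1 − 175.5 + 328.887 − 14.231 = 213.256.
∂Q/∂p = −4.68, so E_p = (−4.68)·(37.5/213.256) ≈ -0.82.
|E_p| < 1: demand is inelastic.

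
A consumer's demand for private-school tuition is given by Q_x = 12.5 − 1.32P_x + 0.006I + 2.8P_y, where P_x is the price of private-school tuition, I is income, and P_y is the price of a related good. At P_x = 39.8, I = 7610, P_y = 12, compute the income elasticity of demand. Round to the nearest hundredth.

1.16

At the given point, Q_x = 12.5 − 1.32(39.8) + 0.006(7610) + 2.8(12) = 12.5 − 52.536 + 45.66 + 33.6 = 39.224.
∂Q_x/∂I = +0.006, so E_I = 0.006·(7610/39.224) ≈ 1.16.
E_I > 1: normal good (luxury).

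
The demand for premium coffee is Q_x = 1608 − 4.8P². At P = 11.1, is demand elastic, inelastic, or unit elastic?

At P = 11.1, Q_x = 1016.592.
dQ_x/dP = −2·4.8·P = −106.56.
Point elasticity E = (dQ_x/dP)·(P/Q_x) = -106.56 × 11.1/1016.592 ≈ -1.164.
|E| ≈ 1.164 > 1, so demand is elastic.

elastic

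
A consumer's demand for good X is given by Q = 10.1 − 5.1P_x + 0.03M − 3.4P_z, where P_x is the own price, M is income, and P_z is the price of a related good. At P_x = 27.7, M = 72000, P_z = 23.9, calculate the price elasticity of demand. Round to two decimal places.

-0.07

First evaluate Q: 10.1 − 5.1(27.7) + 0.03(72000) − 3.4(23.9) = 10.1 − 141.27 + 2160 − 81.26 = 1947.57.
∂Q/∂P_x = −5.1, so E_p = (−5.1)·(27.7/1947.57) ≈ -0.07.
|E_p| < 1: demand is inelastic.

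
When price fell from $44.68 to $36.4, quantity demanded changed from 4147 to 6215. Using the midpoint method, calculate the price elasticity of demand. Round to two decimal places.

-1.95

%Δq = (6215 − 4147)/[(4147 + 6215)/2] = 2068/5181 ≈ 0.3992.
%Δp = (36.4 − 44.68)/[(44.68 + 36.4)/2] = -8.28/40.54 ≈ -0.2042.
Arc elasticity E = %Δq/%Δp ≈ 0.3992/-0.2042 ≈ -1.95.
|E| > 1: demand is elastic over this range.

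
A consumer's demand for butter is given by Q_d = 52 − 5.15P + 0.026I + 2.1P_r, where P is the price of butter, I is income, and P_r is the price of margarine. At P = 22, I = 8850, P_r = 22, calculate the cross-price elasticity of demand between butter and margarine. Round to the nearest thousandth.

0.215

At the given point, Q_d = 52 − 5.15(22) + 0.026(8850) + 2.1(22) = 52 − 113.3 + 230.1 + 46.2 = 215.
∂Q_d/∂P_r = +2.1, so E_xy = 2.1·(22/215) ≈ 0.215.
E_xy > 0: the goods are substitutes.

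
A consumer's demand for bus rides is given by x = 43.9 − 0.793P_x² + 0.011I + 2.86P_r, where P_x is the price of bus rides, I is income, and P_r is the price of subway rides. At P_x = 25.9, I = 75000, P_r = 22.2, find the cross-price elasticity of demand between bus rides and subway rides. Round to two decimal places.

0.16

Evaluating quantity at (P_x, I, P_r) gives x = 43.9 − 0.793(25.9)² + 0.011(75000) + 2.86(22.2) = 43.9 − 531.9523 + 825 + 63.492 = 400.4397.
∂x/∂P_r = +2.86, so E_xy = 2.86·(22.2/400.4397) ≈ 0.16.
E_xy > 0: the goods are substitutes.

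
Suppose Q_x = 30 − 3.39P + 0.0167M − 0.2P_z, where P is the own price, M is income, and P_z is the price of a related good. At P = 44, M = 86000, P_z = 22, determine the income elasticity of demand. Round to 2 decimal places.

First evaluate Q_x: 30 − 3.39(44) + 0.0167(86000) − 0.2(22) = 30 − 149.16 + 1436.2 − 4.4 = 1312.64.
∂Q_x/∂M = +0.0167, so E_I = 0.0167·(86000/1312.64) ≈ 1.09.
E_I > 1: normal good (luxury).

1.09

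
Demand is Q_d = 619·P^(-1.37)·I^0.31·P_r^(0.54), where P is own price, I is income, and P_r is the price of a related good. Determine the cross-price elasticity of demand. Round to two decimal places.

For a Cobb–Douglas (constant-elasticity) form Q_d = A·P_r^α·…, the elasticity with respect to P_r equals the exponent α at every point.
Here the exponent on P_r is 0.54, so the cross-price elasticity of demand is 0.54.

0.54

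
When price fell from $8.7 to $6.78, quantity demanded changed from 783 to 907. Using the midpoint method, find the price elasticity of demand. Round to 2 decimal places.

%ΔQ = (907 − 783)/[(783 + 907)/2] = 124/845 ≈ 0.1467.
%Δp = (6.78 − 8.7)/[(8.7 + 6.78)/2] = -1.92/7.74 ≈ -0.2481.
Arc elasticity E = %ΔQ/%Δp ≈ 0.1467/-0.2481 ≈ -0.59.
|E| < 1: demand is inelastic over this range.

-0.59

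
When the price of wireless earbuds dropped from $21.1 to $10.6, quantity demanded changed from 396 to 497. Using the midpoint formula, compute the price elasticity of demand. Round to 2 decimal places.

-0.34

%Δq = (497 − 396)/[(396 + 497)/2] = 101/446.5 ≈ 0.2262.
%Δp = (10.6 − 21.1)/[(21.1 + 10.6)/2] = -10.5/15.85 ≈ -0.6625.
Arc elasticity E = %Δq/%Δp ≈ 0.2262/-0.6625 ≈ -0.34.
|E| < 1: demand is inelastic over this range.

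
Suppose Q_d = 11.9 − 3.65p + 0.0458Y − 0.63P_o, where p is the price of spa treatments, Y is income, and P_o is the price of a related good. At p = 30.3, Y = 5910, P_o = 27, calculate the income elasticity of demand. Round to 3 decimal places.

1.747

Evaluating quantity at (p, Y, P_o) gives Q_d = 11.9 − 3.65(30.3) + 0.0458(5910) − 0.63(27) = 11.9 − 110.595 + 270.678 − 17.01 = 154.973.
∂Q_d/∂Y = +0.0458, so E_I = 0.0458·(5910/154.973) ≈ 1.747.
E_I > 1: normal good (luxury).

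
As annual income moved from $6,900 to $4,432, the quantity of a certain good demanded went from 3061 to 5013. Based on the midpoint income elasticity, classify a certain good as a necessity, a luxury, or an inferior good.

inferior

%ΔQ = (5013 − 3061)/[(3061+5013)/2] = 1952/4037 ≈ 0.4835.
%ΔY = (4,432 − 6,900)/[(6,900+4,432)/2] = -2468/5666 ≈ -0.4356.
E_I = %ΔQ/%ΔY ≈ -1.110.
E_I < 0: inferior good.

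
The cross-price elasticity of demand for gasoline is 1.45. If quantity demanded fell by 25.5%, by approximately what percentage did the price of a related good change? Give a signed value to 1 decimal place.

%ΔQ ≈ E × %ΔP_y ⇒ %ΔP_y = %ΔQ / E = (-25.5%)/(1.45) ≈ -17.6%.

-17.6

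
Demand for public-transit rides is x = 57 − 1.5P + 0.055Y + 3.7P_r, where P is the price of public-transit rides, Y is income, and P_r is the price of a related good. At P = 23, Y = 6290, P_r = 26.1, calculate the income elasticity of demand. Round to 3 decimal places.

First evaluate x: 57 − 1.5(23) + 0.055(6290) + 3.7(26.1) = 57 − 34.5 + 345.95 + 96.57 = 465.02.
∂x/∂Y = +0.055, so E_I = 0.055·(6290/465.02) ≈ 0.744.
E_I ∈ (0,1): normal good (necessity).

0.744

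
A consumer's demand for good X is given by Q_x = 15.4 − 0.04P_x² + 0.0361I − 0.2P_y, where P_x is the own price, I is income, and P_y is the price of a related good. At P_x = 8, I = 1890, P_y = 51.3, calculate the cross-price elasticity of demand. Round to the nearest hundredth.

-0.14

At the given point, Q_x = 15.4 − 0.04(8)² + 0.0361(1890) − 0.2(51.3) = 15.4 − 2.56 + 68.229 − 10.26 = 70.809.
∂Q_x/∂P_y = −0.2, so E_xy = -0.2·(51.3/70.809) ≈ -0.14.
E_xy < 0: the goods are complements.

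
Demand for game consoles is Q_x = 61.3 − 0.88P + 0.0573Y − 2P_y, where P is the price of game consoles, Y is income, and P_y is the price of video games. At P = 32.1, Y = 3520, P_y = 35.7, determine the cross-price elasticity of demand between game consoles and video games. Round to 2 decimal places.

Evaluating quantity at (P, Y, P_y) gives Q_x = 61.3 − 0.88(32.1) + 0.0573(3520) − 2(35.7) = 61.3 − 28.248 + 201.696 − 71.4 = 163.348.
∂Q_x/∂P_y = −2, so E_xy = -2·(35.7/163.348) ≈ -0.44.
E_xy < 0: the goods are complements.

-0.44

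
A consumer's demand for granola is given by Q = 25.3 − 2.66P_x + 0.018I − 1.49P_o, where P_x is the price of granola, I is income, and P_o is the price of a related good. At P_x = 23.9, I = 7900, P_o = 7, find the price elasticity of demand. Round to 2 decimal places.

-0.68

First evaluate Q: 25.3 − 2.66(23.9) + 0.018(7900) − 1.49(7) = 25.3 − 63.574 + 142.2 − 10.43 = 93.496.
∂Q/∂P_x = −2.66, so E_p = (−2.66)·(23.9/93.496) ≈ -0.68.
|E_p| < 1: demand is inelastic.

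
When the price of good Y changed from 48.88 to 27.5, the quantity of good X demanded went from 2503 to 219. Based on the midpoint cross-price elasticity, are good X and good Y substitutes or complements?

substitutes

%ΔQ_x = (219 − 2503)/[(2503+219)/2] = -2284/1361 ≈ -1.6782.
%ΔP_y = (27.5 − 48.88)/[(48.88+27.5)/2] ≈ -0.5598.
E_xy = -1.6782/-0.5598 ≈ 2.998.
E_xy > 0, so the goods are substitutes.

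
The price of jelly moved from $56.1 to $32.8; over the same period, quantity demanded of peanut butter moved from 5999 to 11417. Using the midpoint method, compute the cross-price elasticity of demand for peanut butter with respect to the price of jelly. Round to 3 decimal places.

%ΔQ_x = (11417 − 5999)/[(5999+11417)/2] = 5418/8708 ≈ 0.6222.
%ΔP_y = (32.8 − 56.1)/[(56.1+32.8)/2] ≈ -0.5242.
E_xy = 0.6222/-0.5242 ≈ -1.187.
E_xy < 0, so peanut butter and jelly are complements.

-1.187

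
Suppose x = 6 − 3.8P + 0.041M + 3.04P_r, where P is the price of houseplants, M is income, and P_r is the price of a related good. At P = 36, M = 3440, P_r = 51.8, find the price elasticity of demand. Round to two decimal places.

At the given point, x = 6 − 3.8(36) + 0.041(3440) + 3.04(51.8) = 6 − 136.8 + 141.04 + 157.472 = 167.712.
∂x/∂P = −3.8, so E_p = (−3.8)·(36/167.712) ≈ -0.82.
|E_p| < 1: demand is inelastic.

-0.82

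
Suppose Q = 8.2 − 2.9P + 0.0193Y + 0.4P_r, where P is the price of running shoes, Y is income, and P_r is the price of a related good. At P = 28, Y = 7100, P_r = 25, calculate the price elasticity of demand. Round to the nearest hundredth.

-1.10

Substituting, Q = 8.2 − 2.9(28) + 0.0193(7100) + 0.4(25) = 8.2 − 81.2 + 137.03 + 10 = 74.03.
∂Q/∂P = −2.9, so E_p = (−2.9)·(28/74.03) ≈ -1.10.
|E_p| > 1: demand is elastic.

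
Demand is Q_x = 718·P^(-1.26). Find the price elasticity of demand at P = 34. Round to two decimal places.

-1.26

For a Cobb–Douglas (constant-elasticity) form Q_x = A·P^α·…, the elasticity with respect to P equals the exponent α at every point.
Here the exponent on P is -1.26, so the price elasticity of demand is -1.26.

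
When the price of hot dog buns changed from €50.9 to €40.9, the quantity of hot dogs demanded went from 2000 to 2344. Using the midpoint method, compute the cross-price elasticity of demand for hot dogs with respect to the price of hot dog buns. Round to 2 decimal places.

%ΔQ_x = (2344 − 2000)/[(2000+2344)/2] = 344/2172 ≈ 0.1584.
%ΔP_y = (40.9 − 50.9)/[(50.9+40.9)/2] ≈ -0.2179.
E_xy = 0.1584/-0.2179 ≈ -0.73.
E_xy < 0, so hot dogs and hot dog buns are complements.

-0.73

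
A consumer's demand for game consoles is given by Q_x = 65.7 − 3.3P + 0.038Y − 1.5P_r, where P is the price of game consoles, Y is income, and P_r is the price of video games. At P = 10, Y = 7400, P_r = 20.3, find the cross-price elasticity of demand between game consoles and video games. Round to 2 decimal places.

Substituting, Q_x = 65.7 − 3.3(10) + 0.038(7400) − 1.5(20.3) = 65.7 − 33 + 281.2 − 30.45 = 283.45.
∂Q_x/∂P_r = −1.5, so E_xy = -1.5·(20.3/283.45) ≈ -0.11.
E_xy < 0: the goods are complements.

-0.11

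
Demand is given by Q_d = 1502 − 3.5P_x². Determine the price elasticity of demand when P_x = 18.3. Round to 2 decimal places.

-7.11

At P_x = 18.3, Q_d = 329.885.
dQ_d/dP_x = −2·3.5·P_x = −128.1.
Point elasticity E = (dQ_d/dP_x)·(P_x/Q_d) = -128.1 × 18.3/329.885 ≈ -7.11.
|E| > 1, so demand is elastic at this price.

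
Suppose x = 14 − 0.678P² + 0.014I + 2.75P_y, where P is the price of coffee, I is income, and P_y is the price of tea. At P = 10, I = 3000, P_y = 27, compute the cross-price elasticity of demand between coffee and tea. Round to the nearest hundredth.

1.19

First evaluate x: 14 − 0.678(10)² + 0.014(3000) + 2.75(27) = 14 − 67.8 + 42 + 74.25 = 62.45.
∂x/∂P_y = +2.75, so E_xy = 2.75·(27/62.45) ≈ 1.19.
E_xy > 0: the goods are substitutes.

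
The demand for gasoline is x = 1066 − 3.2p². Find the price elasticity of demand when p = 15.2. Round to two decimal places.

-4.53

At p = 15.2, x = 326.672.
dx/dp = −2·3.2·p = −97.28.
Point elasticity E = (dx/dp)·(p/x) = -97.28 × 15.2/326.672 ≈ -4.53.
|E| > 1, so demand is elastic at this price.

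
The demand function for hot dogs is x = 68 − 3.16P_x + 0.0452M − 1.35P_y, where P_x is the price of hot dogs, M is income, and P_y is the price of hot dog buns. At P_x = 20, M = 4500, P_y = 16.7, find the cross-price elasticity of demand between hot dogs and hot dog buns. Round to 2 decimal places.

Substituting, x = 68 − 3.16(20) + 0.0452(4500) − 1.35(16.7) = 68 − 63.2 + 203.4 − 22.545 = 185.655.
∂x/∂P_y = −1.35, so E_xy = -1.35·(16.7/185.655) ≈ -0.12.
E_xy < 0: the goods are complements.

-0.12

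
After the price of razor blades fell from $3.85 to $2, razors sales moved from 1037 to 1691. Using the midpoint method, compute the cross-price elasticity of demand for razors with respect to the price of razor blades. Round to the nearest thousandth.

%ΔQ_x = (1691 − 1037)/[(1037+1691)/2] = 654/1364 ≈ 0.4795.
%ΔP_y = (2 − 3.85)/[(3.85+2)/2] ≈ -0.6325.
E_xy = 0.4795/-0.6325 ≈ -0.758.
E_xy < 0, so razors and razor blades are complements.

-0.758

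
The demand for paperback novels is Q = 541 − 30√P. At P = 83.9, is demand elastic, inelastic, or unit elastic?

At P = 83.9, Q = 266.2092.
dQ/dP = −30/(2√P) = −30/(2·9.1597).
Point elasticity E = (dQ/dP)·(P/Q) = -1.6376 × 83.9/266.2092 ≈ -0.516.
|E| ≈ 0.516 < 1, so demand is inelastic.

inelastic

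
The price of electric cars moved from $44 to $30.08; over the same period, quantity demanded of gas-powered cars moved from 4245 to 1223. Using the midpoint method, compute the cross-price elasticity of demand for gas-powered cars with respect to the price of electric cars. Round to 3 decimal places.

%ΔQ_x = (1223 − 4245)/[(4245+1223)/2] = -3022/2734 ≈ -1.1053.
%ΔP_y = (30.08 − 44)/[(44+30.08)/2] ≈ -0.3758.
E_xy = -1.1053/-0.3758 ≈ 2.941.
E_xy > 0, so gas-powered cars and electric cars are substitutes.

2.941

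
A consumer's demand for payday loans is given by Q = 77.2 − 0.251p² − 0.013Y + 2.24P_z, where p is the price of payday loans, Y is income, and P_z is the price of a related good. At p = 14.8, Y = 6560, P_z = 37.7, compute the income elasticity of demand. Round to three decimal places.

First evaluate Q: 77.2 − 0.251(14.8)² − 0.013(6560) + 2.24(37.7) = 77.2 − 54.979 − 85.28 + 84.448 = 21.389.
∂Q/∂Y = −0.013, so E_I = -0.013·(6560/21.389) ≈ -3.987.
E_I < 0: inferior good.

-3.987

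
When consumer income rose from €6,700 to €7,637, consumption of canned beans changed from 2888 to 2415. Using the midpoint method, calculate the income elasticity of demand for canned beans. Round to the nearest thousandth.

-1.365

%ΔQ = (2415 − 2888)/[(2888+2415)/2] = -473/2651.5 ≈ -0.1784.
%ΔM = (7,637 − 6,700)/[(6,700+7,637)/2] = 937/7168.5 ≈ 0.1307.
E_I = %ΔQ/%ΔM ≈ -1.365.
E_I < 0: inferior good.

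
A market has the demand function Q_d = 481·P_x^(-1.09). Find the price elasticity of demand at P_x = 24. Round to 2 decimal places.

For a Cobb–Douglas (constant-elasticity) form Q_d = A·P_x^α·…, the elasticity with respect to P_x equals the exponent α at every point.
Here the exponent on P_x is -1.09, so the price elasticity of demand is -1.09.

-1.09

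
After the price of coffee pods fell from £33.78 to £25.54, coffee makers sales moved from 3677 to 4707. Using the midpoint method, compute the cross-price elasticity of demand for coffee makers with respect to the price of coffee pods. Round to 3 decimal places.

%ΔQ_x = (4707 − 3677)/[(3677+4707)/2] = 1030/4192 ≈ 0.2457.
%ΔP_y = (25.54 − 33.78)/[(33.78+25.54)/2] ≈ -0.2778.
E_xy = 0.2457/-0.2778 ≈ -0.884.
E_xy < 0, so coffee makers and coffee pods are complements.

-0.884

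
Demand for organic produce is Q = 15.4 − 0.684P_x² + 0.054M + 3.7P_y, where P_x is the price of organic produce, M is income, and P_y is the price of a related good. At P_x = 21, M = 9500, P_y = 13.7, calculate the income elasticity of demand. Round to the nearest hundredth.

1.85

First evaluate Q: 15.4 − 0.684(21)² + 0.054(9500) + 3.7(13.7) = 15.4 − 301.644 + 513 + 50.69 = 277.446.
∂Q/∂M = +0.054, so E_I = 0.054·(9500/277.446) ≈ 1.85.
E_I > 1: normal good (luxury).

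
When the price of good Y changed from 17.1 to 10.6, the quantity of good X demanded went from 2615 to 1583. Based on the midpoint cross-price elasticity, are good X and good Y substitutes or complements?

%ΔQ_x = (1583 − 2615)/[(2615+1583)/2] = -1032/2099 ≈ -0.4917.
%ΔP_y = (10.6 − 17.1)/[(17.1+10.6)/2] ≈ -0.4693.
E_xy = -0.4917/-0.4693 ≈ 1.048.
E_xy > 0, so the goods are substitutes.

substitutes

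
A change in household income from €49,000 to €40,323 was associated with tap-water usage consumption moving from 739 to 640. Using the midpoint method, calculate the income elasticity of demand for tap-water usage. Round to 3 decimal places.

0.739

%ΔQ = (640 − 739)/[(739+640)/2] = -99/689.5 ≈ -0.1436.
%ΔY = (40,323 − 49,000)/[(49,000+40,323)/2] = -8677/44661.5 ≈ -0.1943.
E_I = %ΔQ/%ΔY ≈ 0.739.
E_I ∈ (0,1): normal good (necessity).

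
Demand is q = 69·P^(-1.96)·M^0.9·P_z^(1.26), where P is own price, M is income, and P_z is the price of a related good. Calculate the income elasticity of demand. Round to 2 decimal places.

0.90

For a Cobb–Douglas (constant-elasticity) form q = A·M^α·…, the elasticity with respect to M equals the exponent α at every point.
Here the exponent on M is 0.9, so the income elasticity of demand is 0.90.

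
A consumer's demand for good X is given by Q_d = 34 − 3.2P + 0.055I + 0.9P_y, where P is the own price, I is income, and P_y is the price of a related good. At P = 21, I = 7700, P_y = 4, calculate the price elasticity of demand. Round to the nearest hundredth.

-0.17

First evaluate Q_d: 34 − 3.2(21) + 0.055(7700) + 0.9(4) = 34 − 67.2 + 423.5 + 3.6 = 393.9.
∂Q_d/∂P = −3.2, so E_p = (−3.2)·(21/393.9) ≈ -0.17.
|E_p| < 1: demand is inelastic.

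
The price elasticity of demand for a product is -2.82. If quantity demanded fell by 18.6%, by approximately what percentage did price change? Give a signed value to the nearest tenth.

6.6

%ΔQ ≈ E × %ΔP ⇒ %ΔP = %ΔQ / E = (-18.6%)/(-2.82) ≈ 6.6%.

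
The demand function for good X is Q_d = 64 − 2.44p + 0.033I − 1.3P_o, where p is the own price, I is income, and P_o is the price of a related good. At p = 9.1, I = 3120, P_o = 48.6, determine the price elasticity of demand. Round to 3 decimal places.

Evaluating quantity at (p, I, P_o) gives Q_d = 64 − 2.44(9.1) + 0.033(3120) − 1.3(48.6) = 64 − 22.204 + 102.96 − 63.18 = 81.576.
∂Q_d/∂p = −2.44, so E_p = (−2.44)·(9.1/81.576) ≈ -0.272.
|E_p| < 1: demand is inelastic.

-0.272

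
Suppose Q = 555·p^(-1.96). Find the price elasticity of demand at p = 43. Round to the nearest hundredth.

For a Cobb–Douglas (constant-elasticity) form Q = A·p^α·…, the elasticity with respect to p equals the exponent α at every point.
Here the exponent on p is -1.96, so the price elasticity of demand is -1.96.

-1.96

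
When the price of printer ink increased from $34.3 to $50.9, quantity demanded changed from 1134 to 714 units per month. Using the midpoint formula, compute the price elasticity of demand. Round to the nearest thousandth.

%ΔQ = (714 − 1134)/[(1134 + 714)/2] = -420/924 ≈ -0.4545.
%Δp = (50.9 − 34.3)/[(34.3 + 50.9)/2] = 16.6/42.6 ≈ 0.3897.
Arc elasticity E = %ΔQ/%Δp ≈ -0.4545/0.3897 ≈ -1.166.
|E| > 1: demand is elastic over this range.

-1.166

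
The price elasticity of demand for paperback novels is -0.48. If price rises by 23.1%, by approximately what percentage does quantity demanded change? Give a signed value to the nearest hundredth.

%ΔQ ≈ E × %ΔP = (-0.48) × (23.1%) ≈ -11.09%.

-11.09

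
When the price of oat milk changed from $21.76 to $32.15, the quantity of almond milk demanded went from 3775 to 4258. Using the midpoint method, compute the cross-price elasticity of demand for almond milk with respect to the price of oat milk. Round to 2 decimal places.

0.31

%ΔQ_x = (4258 − 3775)/[(3775+4258)/2] = 483/4016.5 ≈ 0.1203.
%ΔP_y = (32.15 − 21.76)/[(21.76+32.15)/2] ≈ 0.3855.
E_xy = 0.1203/0.3855 ≈ 0.31.
E_xy > 0, so almond milk and oat milk are substitutes.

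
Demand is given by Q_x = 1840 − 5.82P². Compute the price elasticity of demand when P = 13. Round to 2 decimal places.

-2.30

At P = 13, Q_x = 856.42.
dQ_x/dP = −2·5.82·P = −151.32.
Point elasticity E = (dQ_x/dP)·(P/Q_x) = -151.32 × 13/856.42 ≈ -2.30.
|E| > 1, so demand is elastic at this price.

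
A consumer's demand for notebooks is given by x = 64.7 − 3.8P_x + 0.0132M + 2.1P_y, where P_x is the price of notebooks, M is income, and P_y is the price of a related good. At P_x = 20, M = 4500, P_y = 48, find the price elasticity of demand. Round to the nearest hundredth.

-0.51

At the given point, x = 64.7 − 3.8(20) + 0.0132(4500) + 2.1(48) = 64.7 − 76 + 59.4 + 100.8 = 148.9.
∂x/∂P_x = −3.8, so E_p = (−3.8)·(20/148.9) ≈ -0.51.
|E_p| < 1: demand is inelastic.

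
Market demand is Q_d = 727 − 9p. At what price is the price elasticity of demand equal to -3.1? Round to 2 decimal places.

Set −bp/(a − bp) = −3.1 ⇒ bp = 3.1(a − bp) ⇒ bp(1+3.1) = 3.1·a.
p = 3.1·727/(9·4.1) ≈ 61.08.

61.08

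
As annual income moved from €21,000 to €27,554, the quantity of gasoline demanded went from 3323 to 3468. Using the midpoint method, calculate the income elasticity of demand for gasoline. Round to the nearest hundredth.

0.16

%ΔQ = (3468 − 3323)/[(3323+3468)/2] = 145/3395.5 ≈ 0.0427.
%ΔY = (27,554 − 21,000)/[(21,000+27,554)/2] = 6554/24277 ≈ 0.2700.
E_I = %ΔQ/%ΔY ≈ 0.16.
E_I ∈ (0,1): normal good (necessity).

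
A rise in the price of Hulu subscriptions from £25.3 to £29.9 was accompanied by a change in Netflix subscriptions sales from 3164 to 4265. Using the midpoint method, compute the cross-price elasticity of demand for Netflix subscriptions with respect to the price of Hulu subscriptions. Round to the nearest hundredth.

1.78

%ΔQ_x = (4265 − 3164)/[(3164+4265)/2] = 1101/3714.5 ≈ 0.2964.
%ΔP_y = (29.9 − 25.3)/[(25.3+29.9)/2] ≈ 0.1667.
E_xy = 0.2964/0.1667 ≈ 1.78.
E_xy > 0, so Netflix subscriptions and Hulu subscriptions are substitutes.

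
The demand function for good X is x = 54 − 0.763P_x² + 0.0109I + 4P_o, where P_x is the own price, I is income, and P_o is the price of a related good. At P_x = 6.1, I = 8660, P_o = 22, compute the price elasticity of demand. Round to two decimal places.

x = 54 − 0.763(6.1)² + 0.0109(8660) + 4(22) = 54 − 28.3912 + 94.394 + 88 = 208.0028.
∂x/∂P_x = −2·0.763·P_x = -9.3086, so E_p = -9.3086·(6.1/208.0028) ≈ -0.27.
|E_p| < 1: demand is inelastic.

-0.27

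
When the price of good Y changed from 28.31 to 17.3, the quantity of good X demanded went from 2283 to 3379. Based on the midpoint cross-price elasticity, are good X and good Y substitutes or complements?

complements

%ΔQ_x = (3379 − 2283)/[(2283+3379)/2] = 1096/2831 ≈ 0.3871.
%ΔP_y = (17.3 − 28.31)/[(28.31+17.3)/2] ≈ -0.4828.
E_xy = 0.3871/-0.4828 ≈ -0.802.
E_xy < 0, so the goods are complements.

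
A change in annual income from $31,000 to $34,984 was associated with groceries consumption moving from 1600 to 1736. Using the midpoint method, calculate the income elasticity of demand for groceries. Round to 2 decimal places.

%ΔQ = (1736 − 1600)/[(1600+1736)/2] = 136/1668 ≈ 0.0815.
%ΔY = (34,984 − 31,000)/[(31,000+34,984)/2] = 3984/32992 ≈ 0.1208.
E_I = %ΔQ/%ΔY ≈ 0.68.
E_I ∈ (0,1): normal good (necessity).

0.68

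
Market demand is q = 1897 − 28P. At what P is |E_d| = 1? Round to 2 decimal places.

For linear demand q = a − bP, E = −bP/(a − bP). |E| = 1 ⇒ bP = a − bP ⇒ P = a/(2b).
P = 1897/(2·28) ≈ 33.88.

33.88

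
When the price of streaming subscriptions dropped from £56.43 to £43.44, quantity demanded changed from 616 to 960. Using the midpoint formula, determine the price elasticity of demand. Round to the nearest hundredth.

%Δq = (960 − 616)/[(616 + 960)/2] = 344/788 ≈ 0.4365.
%ΔP = (43.44 − 56.43)/[(56.43 + 43.44)/2] = -12.99/49.935 ≈ -0.2601.
Arc elasticity E = %Δq/%ΔP ≈ 0.4365/-0.2601 ≈ -1.68.
|E| > 1: demand is elastic over this range.

-1.68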